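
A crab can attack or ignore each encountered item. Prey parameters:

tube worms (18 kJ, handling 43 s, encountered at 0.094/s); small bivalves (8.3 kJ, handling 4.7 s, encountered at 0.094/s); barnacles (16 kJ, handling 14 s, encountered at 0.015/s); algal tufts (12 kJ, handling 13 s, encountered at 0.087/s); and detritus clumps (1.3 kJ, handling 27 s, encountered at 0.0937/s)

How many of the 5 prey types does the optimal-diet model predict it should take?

E/h in descending order: small bivalves 1.77, barnacles 1.14, algal tufts 0.923, tube worms 0.419, detritus clumps 0.0481 kJ/s. The optimal diet is the largest prefix of this list for which every included type satisfies E_i/h_i > R on the types above it.
Rate on top 1: 0.5411. barnacles: 1.14 > 0.5411 → include.
Rate on top 2: 0.6176. algal tufts: 0.923 > 0.6176 → include.
Rate on top 3: 0.7418. tube worms: 0.419 < 0.7418 → exclude; stop.
Optimal diet: small bivalves, barnacles, algal tufts — 3 of 5 types.

3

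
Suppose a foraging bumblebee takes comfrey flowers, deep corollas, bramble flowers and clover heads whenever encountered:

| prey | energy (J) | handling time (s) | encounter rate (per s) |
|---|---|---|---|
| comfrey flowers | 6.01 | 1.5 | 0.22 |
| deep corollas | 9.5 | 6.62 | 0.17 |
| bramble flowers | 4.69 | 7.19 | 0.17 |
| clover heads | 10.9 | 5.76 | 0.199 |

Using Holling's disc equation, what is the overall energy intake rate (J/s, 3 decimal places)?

1.224 J/s

R = (0.22×6.01 + 0.17×9.5 + 0.17×4.69 + 0.199×10.9) / (1 + 0.22×1.5 + 0.17×6.62 + 0.17×7.19 + 0.199×5.76) = 5.904/4.824 = 1.224 J/s.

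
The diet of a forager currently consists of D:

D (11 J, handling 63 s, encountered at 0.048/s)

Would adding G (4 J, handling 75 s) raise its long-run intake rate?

No

On D alone, R = ΣλE/(1+Σλh) = 0.528/4.024 = 0.1312 J/s.
G: E/h = 4/75 = 0.05333 J/s.
Since 0.05333 < R, time spent handling G is better spent searching.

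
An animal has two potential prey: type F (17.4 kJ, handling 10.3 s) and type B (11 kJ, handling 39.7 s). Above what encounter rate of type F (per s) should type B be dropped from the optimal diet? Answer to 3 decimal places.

0.019 per s

Drop type B once their profitability E₂/h₂ falls below the rate achievable on type F alone: E₂/h₂ = λE₁/(1 + λh₁).
Solve for λ: λE₁h₂ = E₂(1 + λh₁) → λ(E₁h₂ − E₂h₁) = E₂ → λ = E₂/(E₁h₂ − E₂h₁).
λ = 11/(17.4×39.7 − 11×10.3) = 11/577.5 = 0.01905 per s.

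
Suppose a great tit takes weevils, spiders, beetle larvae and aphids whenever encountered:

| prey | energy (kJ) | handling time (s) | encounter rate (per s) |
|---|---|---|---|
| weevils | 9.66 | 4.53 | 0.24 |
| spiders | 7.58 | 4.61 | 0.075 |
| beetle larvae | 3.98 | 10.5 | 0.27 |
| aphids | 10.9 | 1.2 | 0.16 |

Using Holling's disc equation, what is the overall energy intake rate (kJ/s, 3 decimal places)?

Energy encountered per unit search time: 0.24×9.66 + 0.075×7.58 + 0.27×3.98 + 0.16×10.9 = 5.705 kJ/s.
Handling time per unit search time: 0.24×4.53 + 0.075×4.61 + 0.27×10.5 + 0.16×1.2 = 4.46.
Rate = 5.705/(1 + 4.46) = 1.045 kJ/s.

1.045 kJ/s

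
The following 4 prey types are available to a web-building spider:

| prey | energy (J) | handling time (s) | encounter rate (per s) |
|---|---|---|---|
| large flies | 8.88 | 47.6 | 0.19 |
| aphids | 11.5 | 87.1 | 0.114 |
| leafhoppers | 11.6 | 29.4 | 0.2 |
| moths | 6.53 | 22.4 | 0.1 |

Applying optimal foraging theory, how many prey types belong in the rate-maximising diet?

1

Rank by E/h (J/s): leafhoppers 0.395, moths 0.292, large flies 0.187, aphids 0.132. Include each in turn until the next type's E/h falls below the running intake rate.
Rate on top 1: 0.3372. moths: 0.292 < 0.3372 → exclude; stop.
Optimal diet: leafhoppers — 1 of 4 types.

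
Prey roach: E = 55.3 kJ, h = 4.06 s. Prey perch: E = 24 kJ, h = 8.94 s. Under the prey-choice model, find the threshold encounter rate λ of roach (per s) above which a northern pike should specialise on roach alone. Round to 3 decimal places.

0.060 per s

The zero-one rule: include perch iff E₂/h₂ > λE₁/(1+λh₁). Equality gives the switch point.
λE₁h₂ = E₂ + λE₂h₁ ⇒ λ = E₂/(E₁h₂ − E₂h₁) = 24/(494.4 − 97.44) = 0.06046 per s.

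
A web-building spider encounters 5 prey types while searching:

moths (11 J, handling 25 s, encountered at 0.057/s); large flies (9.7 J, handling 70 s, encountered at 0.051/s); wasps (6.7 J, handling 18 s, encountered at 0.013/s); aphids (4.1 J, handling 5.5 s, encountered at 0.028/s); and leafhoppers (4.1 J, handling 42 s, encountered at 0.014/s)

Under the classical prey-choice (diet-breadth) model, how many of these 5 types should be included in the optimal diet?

3

E/h in descending order: aphids 0.745, moths 0.44, wasps 0.372, large flies 0.139, leafhoppers 0.0976 J/s. The optimal diet is the largest prefix of this list for which every included type satisfies E_i/h_i > R on the types above it.
Rate on top 1: 0.09948. moths: 0.44 > 0.09948 → include.
Rate on top 2: 0.2876. wasps: 0.372 > 0.2876 → include.
Rate on top 3: 0.2947. large flies: 0.139 < 0.2947 → exclude; stop.
Optimal diet: aphids, moths, wasps — 3 of 5 types.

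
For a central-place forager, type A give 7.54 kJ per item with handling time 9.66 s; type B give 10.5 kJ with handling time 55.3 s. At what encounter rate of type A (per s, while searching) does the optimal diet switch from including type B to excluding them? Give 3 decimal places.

0.033 per s

At the threshold, the rate on type A alone equals the profitability of type B: λ·7.54/(1 + λ·9.66) = 10.5/55.3 = 0.1899.
Rearranging, λ(7.54 − 0.1899×9.66) = 0.1899, so λ = 0.1899/5.706 = 0.03328 per s.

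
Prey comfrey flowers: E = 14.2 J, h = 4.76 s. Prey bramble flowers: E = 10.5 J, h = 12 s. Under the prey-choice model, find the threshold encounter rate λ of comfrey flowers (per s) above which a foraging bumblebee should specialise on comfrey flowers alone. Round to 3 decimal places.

The zero-one rule: include bramble flowers iff E₂/h₂ > λE₁/(1+λh₁). Equality gives the switch point.
λE₁h₂ = E₂ + λE₂h₁ ⇒ λ = E₂/(E₁h₂ − E₂h₁) = 10.5/(170.4 − 49.98) = 0.08719 per s.

0.087 per s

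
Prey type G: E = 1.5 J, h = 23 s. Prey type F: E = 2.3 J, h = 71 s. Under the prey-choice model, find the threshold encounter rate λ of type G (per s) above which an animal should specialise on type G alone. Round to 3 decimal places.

0.043 per s

At the threshold, the rate on type G alone equals the profitability of type F: λ·1.5/(1 + λ·23) = 2.3/71 = 0.03239.
Rearranging, λ(1.5 − 0.03239×23) = 0.03239, so λ = 0.03239/0.7549 = 0.04291 per s.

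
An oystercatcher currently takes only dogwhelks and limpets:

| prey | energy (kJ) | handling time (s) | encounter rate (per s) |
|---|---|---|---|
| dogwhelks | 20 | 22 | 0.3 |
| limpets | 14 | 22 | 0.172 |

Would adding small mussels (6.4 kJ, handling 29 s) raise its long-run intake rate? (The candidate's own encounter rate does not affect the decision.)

On dogwhelks and limpets alone, R = ΣλE/(1+Σλh) = 8.408/11.38 = 0.7386 kJ/s.
small mussels: E/h = 6.4/29 = 0.2207 kJ/s.
0.2207 < 0.7386, so adding small mussels would lower the average — exclude it.

No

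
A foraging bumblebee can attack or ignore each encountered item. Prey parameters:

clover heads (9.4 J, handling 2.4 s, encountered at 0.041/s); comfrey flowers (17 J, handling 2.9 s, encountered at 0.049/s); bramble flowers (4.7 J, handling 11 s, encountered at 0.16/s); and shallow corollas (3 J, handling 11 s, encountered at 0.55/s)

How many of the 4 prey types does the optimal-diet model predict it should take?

2

Rank by E/h (J/s): comfrey flowers 5.86, clover heads 3.92, bramble flowers 0.427, shallow corollas 0.273. Include each in turn until the next type's E/h falls below the running intake rate.
Rate on top 1: 0.7294. clover heads: 3.92 > 0.7294 → include.
Rate on top 2: 0.9822. bramble flowers: 0.427 < 0.9822 → exclude; stop.
Optimal diet: comfrey flowers, clover heads — 2 of 4 types.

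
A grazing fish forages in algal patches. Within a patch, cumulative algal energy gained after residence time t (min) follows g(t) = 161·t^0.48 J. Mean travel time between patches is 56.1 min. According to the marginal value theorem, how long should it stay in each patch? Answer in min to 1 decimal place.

Maximise g(t)/(T+t): set derivative to zero → g'(t)(T+t) = g(t).
g'(t) = 0.48·161·t^-0.52. Setting 0.48·161·t^-0.52 = 161·t^0.48/(56.1+t) gives 0.48(56.1+t) = t, so 0.52·t = 0.48×56.1.
t* = 0.48×56.1/0.52 = 51.78 min.

51.8 min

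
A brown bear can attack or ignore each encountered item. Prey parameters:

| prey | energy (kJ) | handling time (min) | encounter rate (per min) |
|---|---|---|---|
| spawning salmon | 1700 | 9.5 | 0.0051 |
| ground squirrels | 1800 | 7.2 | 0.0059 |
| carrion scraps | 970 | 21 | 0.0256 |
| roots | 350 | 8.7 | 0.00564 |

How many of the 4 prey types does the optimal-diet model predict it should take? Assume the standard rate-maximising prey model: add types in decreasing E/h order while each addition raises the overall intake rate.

E/h in descending order: ground squirrels 250, spawning salmon 179, carrion scraps 46.2, roots 40.2 kJ/min. The optimal diet is the largest prefix of this list for which every included type satisfies E_i/h_i > R on the types above it.
Rate on top 1: 10.19. spawning salmon: 179 > 10.19 → include.
Rate on top 2: 17.68. carrion scraps: 46.2 > 17.68 → include.
Rate on top 3: 27.09. roots: 40.2 > 27.09 → include.
Optimal diet: ground squirrels, spawning salmon, carrion scraps, roots — 4 of 4 types.

4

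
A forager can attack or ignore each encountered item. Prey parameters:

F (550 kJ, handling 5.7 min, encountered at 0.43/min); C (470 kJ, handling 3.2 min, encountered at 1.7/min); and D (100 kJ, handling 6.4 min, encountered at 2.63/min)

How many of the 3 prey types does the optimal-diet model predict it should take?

1

E/h in descending order: C 147, F 96.5, D 15.6 kJ/min. The optimal diet is the largest prefix of this list for which every included type satisfies E_i/h_i > R on the types above it.
Rate on top 1: 124.1. F: 96.5 < 124.1 → exclude; stop.
Optimal diet: C — 1 of 3 types.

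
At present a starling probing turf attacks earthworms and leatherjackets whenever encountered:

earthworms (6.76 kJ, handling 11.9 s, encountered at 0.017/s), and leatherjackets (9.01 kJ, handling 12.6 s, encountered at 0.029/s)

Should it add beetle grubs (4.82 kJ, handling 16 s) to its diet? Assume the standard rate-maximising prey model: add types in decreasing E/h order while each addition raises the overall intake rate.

On earthworms and leatherjackets alone, R = ΣλE/(1+Σλh) = 0.3762/1.568 = 0.24 kJ/s.
Profitability of beetle grubs: 4.82/16 = 0.3013 kJ/s.
0.3013 > 0.24, so adding beetle grubs raises the average — include it.

Yes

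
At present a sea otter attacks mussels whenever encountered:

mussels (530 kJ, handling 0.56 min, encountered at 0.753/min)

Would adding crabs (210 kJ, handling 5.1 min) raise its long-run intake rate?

No

Current rate: (0.753×530)/(1 + 0.753×0.56) = 280.7 kJ/min.
crabs: E/h = 210/5.1 = 41.18 kJ/min.
Since 41.18 < R, time spent handling crabs is better spent searching.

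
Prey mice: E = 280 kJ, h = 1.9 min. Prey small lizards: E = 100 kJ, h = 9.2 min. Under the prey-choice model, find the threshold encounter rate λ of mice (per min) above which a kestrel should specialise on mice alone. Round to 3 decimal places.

0.042 per min

Drop small lizards once their profitability E₂/h₂ falls below the rate achievable on mice alone: E₂/h₂ = λE₁/(1 + λh₁).
Solve for λ: λE₁h₂ = E₂(1 + λh₁) → λ(E₁h₂ − E₂h₁) = E₂ → λ = E₂/(E₁h₂ − E₂h₁).
λ = 100/(280×9.2 − 100×1.9) = 100/2386 = 0.04191 per min.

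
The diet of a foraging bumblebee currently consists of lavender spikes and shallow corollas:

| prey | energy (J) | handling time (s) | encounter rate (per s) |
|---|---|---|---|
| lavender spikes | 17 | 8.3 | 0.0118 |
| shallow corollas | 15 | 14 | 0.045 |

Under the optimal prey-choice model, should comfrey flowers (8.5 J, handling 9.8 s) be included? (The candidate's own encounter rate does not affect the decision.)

On lavender spikes and shallow corollas alone, R = ΣλE/(1+Σλh) = 0.8756/1.728 = 0.5067 J/s.
Profitability of comfrey flowers: 8.5/9.8 = 0.8673 J/s.
0.8673 > 0.5067, so adding comfrey flowers raises the average — include it.

Yes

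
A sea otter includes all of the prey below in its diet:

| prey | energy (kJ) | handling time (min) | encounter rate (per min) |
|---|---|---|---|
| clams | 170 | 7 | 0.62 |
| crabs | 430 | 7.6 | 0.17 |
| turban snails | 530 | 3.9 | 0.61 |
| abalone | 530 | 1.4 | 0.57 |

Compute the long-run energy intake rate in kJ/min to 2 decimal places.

81.96 kJ/min

R = Σλ_iE_i / (1 + Σλ_ih_i)
Numerator: 0.62×170 + 0.17×430 + 0.61×530 + 0.57×530 = 803.9
Denominator: 1 + 0.62×7 + 0.17×7.6 + 0.61×3.9 + 0.57×1.4 = 9.809
R = 803.9/9.809 = 81.96 kJ/min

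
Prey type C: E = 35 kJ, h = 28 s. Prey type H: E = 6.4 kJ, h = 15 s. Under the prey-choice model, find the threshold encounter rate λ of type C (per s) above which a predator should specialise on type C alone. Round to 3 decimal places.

0.019 per s

Drop type H once their profitability E₂/h₂ falls below the rate achievable on type C alone: E₂/h₂ = λE₁/(1 + λh₁).
Solve for λ: λE₁h₂ = E₂(1 + λh₁) → λ(E₁h₂ − E₂h₁) = E₂ → λ = E₂/(E₁h₂ − E₂h₁).
λ = 6.4/(35×15 − 6.4×28) = 6.4/345.8 = 0.01851 per s.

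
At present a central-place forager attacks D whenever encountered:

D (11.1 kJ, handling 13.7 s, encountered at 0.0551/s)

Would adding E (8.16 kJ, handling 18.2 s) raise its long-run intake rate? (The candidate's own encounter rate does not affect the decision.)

Yes

On D alone, R = ΣλE/(1+Σλh) = 0.6116/1.755 = 0.3485 kJ/s.
E: E/h = 8.16/18.2 = 0.4484 kJ/s.
0.4484 > 0.3485, so adding E raises the average — include it.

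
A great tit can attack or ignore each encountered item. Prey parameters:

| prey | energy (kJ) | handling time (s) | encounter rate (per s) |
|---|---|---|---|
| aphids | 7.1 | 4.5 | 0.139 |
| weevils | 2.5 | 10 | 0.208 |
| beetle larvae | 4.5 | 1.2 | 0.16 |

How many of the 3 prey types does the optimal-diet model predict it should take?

Rank by E/h (kJ/s): beetle larvae 3.75, aphids 1.58, weevils 0.25. Include each in turn until the next type's E/h falls below the running intake rate.
Rate on top 1: 0.604. aphids: 1.58 > 0.604 → include.
Rate on top 2: 0.9391. weevils: 0.25 < 0.9391 → exclude; stop.
Optimal diet: beetle larvae, aphids — 2 of 3 types.

2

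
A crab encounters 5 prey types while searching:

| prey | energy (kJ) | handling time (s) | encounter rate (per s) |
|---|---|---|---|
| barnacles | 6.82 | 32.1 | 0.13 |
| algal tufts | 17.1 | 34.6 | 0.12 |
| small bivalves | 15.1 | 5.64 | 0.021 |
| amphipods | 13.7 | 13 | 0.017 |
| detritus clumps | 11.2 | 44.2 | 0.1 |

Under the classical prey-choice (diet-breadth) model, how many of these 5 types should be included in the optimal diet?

Profitabilities (E/h, kJ/s): small bivalves 2.68, amphipods 1.05, algal tufts 0.494, detritus clumps 0.253, barnacles 0.212. Add prey in this order while the next type's profitability exceeds the intake rate on those already taken.
Rate on top 1: 0.2835. amphipods: 1.05 > 0.2835 → include.
Rate on top 2: 0.4106. algal tufts: 0.494 > 0.4106 → include.
Rate on top 3: 0.4738. detritus clumps: 0.253 < 0.4738 → exclude; stop.
Optimal diet: small bivalves, amphipods, algal tufts — 3 of 5 types.

3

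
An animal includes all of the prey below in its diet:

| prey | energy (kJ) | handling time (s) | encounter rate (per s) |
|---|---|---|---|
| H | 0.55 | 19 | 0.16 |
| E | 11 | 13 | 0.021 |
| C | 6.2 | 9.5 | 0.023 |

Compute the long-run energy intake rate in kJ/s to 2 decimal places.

Energy encountered per unit search time: 0.16×0.55 + 0.021×11 + 0.023×6.2 = 0.4616 kJ/s.
Handling time per unit search time: 0.16×19 + 0.021×13 + 0.023×9.5 = 3.531.
Rate = 0.4616/(1 + 3.531) = 0.1019 kJ/s.

0.10 kJ/s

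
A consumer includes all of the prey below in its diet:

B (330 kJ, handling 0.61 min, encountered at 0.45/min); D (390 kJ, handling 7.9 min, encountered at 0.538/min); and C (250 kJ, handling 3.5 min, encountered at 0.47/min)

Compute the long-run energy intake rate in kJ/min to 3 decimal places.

66.365 kJ/min

R = (0.45×330 + 0.538×390 + 0.47×250) / (1 + 0.45×0.61 + 0.538×7.9 + 0.47×3.5) = 475.8/7.17 = 66.37 kJ/min.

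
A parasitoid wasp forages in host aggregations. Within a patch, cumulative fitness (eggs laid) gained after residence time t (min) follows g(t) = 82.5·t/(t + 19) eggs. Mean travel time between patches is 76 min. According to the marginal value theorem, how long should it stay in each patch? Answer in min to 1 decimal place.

By the marginal value theorem, leave when the instantaneous gain rate g'(t) equals the habitat-wide average g(t)/(T + t).
g'(t) = 82.5·19/(t + 19)². Setting 82.5·19/(t+19)² = 82.5t/[(t+19)(76+t)] gives 19(76+t) = t(t+19), so t² = 19×76 = 1444.
t* = √1444 = 38 min.

38.0 min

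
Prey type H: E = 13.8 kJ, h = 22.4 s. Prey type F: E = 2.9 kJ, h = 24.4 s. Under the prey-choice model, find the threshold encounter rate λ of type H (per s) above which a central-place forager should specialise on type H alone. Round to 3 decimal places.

The zero-one rule: include type F iff E₂/h₂ > λE₁/(1+λh₁). Equality gives the switch point.
λE₁h₂ = E₂ + λE₂h₁ ⇒ λ = E₂/(E₁h₂ − E₂h₁) = 2.9/(336.7 − 64.96) = 0.01067 per s.

0.011 per s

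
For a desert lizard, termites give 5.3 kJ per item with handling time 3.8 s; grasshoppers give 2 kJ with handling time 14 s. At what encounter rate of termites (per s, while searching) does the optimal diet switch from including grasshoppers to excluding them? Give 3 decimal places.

At the threshold, the rate on termites alone equals the profitability of grasshoppers: λ·5.3/(1 + λ·3.8) = 2/14 = 0.1429.
Rearranging, λ(5.3 − 0.1429×3.8) = 0.1429, so λ = 0.1429/4.757 = 0.03003 per s.

0.030 per s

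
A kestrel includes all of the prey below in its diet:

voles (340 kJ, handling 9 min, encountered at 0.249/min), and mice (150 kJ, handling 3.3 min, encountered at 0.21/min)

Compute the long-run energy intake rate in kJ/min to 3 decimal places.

Energy encountered per unit search time: 0.249×340 + 0.21×150 = 116.2 kJ/min.
Handling time per unit search time: 0.249×9 + 0.21×3.3 = 2.934.
Rate = 116.2/(1 + 2.934) = 29.53 kJ/min.

29.527 kJ/min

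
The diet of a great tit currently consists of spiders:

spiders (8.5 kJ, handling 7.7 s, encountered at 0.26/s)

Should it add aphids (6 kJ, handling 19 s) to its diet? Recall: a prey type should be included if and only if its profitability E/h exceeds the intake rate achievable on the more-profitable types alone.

Intake rate on the current diet: R = (0.26×8.5) / (1 + 0.26×7.7) = 2.21/3.002 = 0.7362 kJ/s.
aphids: E/h = 6/19 = 0.3158 kJ/s.
Since 0.3158 < R, time spent handling aphids is better spent searching.

No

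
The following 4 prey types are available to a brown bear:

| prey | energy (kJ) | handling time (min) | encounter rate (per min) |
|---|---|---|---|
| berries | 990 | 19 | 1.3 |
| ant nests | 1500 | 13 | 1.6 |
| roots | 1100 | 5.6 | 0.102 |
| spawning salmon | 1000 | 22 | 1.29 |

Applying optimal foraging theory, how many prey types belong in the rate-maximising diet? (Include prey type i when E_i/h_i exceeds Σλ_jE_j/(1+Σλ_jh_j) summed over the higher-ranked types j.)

2

E/h in descending order: roots 196, ant nests 115, berries 52.1, spawning salmon 45.5 kJ/min. The optimal diet is the largest prefix of this list for which every included type satisfies E_i/h_i > R on the types above it.
Rate on top 1: 71.41. ant nests: 115 > 71.41 → include.
Rate on top 2: 112.3. berries: 52.1 < 112.3 → exclude; stop.
Optimal diet: roots, ant nests — 2 of 4 types.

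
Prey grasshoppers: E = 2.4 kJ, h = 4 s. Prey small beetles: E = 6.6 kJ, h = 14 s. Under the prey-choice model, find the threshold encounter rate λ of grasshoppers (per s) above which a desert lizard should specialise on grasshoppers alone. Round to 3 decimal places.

Drop small beetles once their profitability E₂/h₂ falls below the rate achievable on grasshoppers alone: E₂/h₂ = λE₁/(1 + λh₁).
Solve for λ: λE₁h₂ = E₂(1 + λh₁) → λ(E₁h₂ − E₂h₁) = E₂ → λ = E₂/(E₁h₂ − E₂h₁).
λ = 6.6/(2.4×14 − 6.6×4) = 6.6/7.2 = 0.9167 per s.

0.917 per s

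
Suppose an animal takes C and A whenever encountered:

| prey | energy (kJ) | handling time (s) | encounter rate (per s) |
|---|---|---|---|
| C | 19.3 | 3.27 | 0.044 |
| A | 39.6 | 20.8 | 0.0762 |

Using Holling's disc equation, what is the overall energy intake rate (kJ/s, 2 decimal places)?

Energy encountered per unit search time: 0.044×19.3 + 0.0762×39.6 = 3.867 kJ/s.
Handling time per unit search time: 0.044×3.27 + 0.0762×20.8 = 1.729.
Rate = 3.867/(1 + 1.729) = 1.417 kJ/s.

1.42 kJ/s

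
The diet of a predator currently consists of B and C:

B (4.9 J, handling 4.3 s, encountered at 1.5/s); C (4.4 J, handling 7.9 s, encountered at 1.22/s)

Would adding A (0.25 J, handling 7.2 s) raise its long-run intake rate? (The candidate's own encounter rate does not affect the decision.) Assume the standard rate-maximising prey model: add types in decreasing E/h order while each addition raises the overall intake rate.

Current rate: (1.5×4.9 + 1.22×4.4)/(1 + 1.5×4.3 + 1.22×7.9) = 0.7443 J/s.
Profitability of A: 0.25/7.2 = 0.03472 J/s.
Since 0.03472 < R, time spent handling A is better spent searching.

No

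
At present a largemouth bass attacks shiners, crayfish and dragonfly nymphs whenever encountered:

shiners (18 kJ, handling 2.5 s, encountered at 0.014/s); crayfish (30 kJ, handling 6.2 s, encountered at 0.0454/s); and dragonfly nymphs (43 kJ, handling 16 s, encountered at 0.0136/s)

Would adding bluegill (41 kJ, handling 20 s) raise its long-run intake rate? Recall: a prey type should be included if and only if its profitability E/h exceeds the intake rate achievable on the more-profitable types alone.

On shiners, crayfish and dragonfly nymphs alone, R = ΣλE/(1+Σλh) = 2.199/1.534 = 1.433 kJ/s.
Profitability of bluegill: 41/20 = 2.05 kJ/s.
2.05 > 1.433, so adding bluegill raises the average — include it.

Yes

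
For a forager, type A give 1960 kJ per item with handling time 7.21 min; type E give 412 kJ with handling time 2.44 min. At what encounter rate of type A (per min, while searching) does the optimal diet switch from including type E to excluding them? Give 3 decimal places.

0.227 per min

The zero-one rule: include type E iff E₂/h₂ > λE₁/(1+λh₁). Equality gives the switch point.
λE₁h₂ = E₂ + λE₂h₁ ⇒ λ = E₂/(E₁h₂ − E₂h₁) = 412/(4782 − 2971) = 0.2274 per min.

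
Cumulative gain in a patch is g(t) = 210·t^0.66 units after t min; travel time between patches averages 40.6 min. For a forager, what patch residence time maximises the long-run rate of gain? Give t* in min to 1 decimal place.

78.8 min

Optimal t* satisfies g'(t*) = g(t*)/(T + t*).
g'(t) = 0.66·210·t^-0.34. Setting 0.66·210·t^-0.34 = 210·t^0.66/(40.6+t) gives 0.66(40.6+t) = t, so 0.34·t = 0.66×40.6.
t* = 0.66×40.6/0.34 = 78.81 min.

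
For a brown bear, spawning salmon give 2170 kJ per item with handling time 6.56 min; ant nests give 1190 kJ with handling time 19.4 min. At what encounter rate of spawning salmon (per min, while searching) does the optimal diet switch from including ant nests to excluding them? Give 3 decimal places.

At the threshold, the rate on spawning salmon alone equals the profitability of ant nests: λ·2170/(1 + λ·6.56) = 1190/19.4 = 61.34.
Rearranging, λ(2170 − 61.34×6.56) = 61.34, so λ = 61.34/1768 = 0.0347 per min.

0.035 per min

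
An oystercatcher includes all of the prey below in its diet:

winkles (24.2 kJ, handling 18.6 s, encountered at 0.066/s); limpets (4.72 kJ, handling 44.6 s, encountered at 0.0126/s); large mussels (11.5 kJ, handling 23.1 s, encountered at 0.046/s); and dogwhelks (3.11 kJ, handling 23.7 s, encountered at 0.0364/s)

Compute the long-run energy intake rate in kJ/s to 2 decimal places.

0.49 kJ/s

R = Σλ_iE_i / (1 + Σλ_ih_i)
Numerator: 0.066×24.2 + 0.0126×4.72 + 0.046×11.5 + 0.0364×3.11 = 2.299
Denominator: 1 + 0.066×18.6 + 0.0126×44.6 + 0.046×23.1 + 0.0364×23.7 = 4.715
R = 2.299/4.715 = 0.4876 kJ/s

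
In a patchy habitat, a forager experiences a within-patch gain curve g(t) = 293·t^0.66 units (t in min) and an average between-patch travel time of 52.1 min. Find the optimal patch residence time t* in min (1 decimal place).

Maximise g(t)/(T+t): set derivative to zero → g'(t)(T+t) = g(t).
g'(t) = 0.66·293·t^-0.34. Setting 0.66·293·t^-0.34 = 293·t^0.66/(52.1+t) gives 0.66(52.1+t) = t, so 0.34·t = 0.66×52.1.
t* = 0.66×52.1/0.34 = 101.1 min.

101.1 min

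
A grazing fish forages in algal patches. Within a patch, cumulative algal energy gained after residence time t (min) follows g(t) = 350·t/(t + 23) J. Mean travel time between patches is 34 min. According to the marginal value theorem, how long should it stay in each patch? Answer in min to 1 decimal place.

28.0 min

Maximise g(t)/(T+t): set derivative to zero → g'(t)(T+t) = g(t).
g'(t) = 350·23/(t + 23)². Setting 350·23/(t+23)² = 350t/[(t+23)(34+t)] gives 23(34+t) = t(t+23), so t² = 23×34 = 782.
t* = √782 = 27.96 min.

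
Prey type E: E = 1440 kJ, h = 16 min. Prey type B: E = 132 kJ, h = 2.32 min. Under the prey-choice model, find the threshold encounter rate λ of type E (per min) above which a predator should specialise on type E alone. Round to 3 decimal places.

0.107 per min

At the threshold, the rate on type E alone equals the profitability of type B: λ·1440/(1 + λ·16) = 132/2.32 = 56.9.
Rearranging, λ(1440 − 56.9×16) = 56.9, so λ = 56.9/529.7 = 0.1074 per min.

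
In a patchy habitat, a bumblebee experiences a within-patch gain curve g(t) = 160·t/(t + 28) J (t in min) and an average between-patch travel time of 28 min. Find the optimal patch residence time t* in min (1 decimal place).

By the marginal value theorem, leave when the instantaneous gain rate g'(t) equals the habitat-wide average g(t)/(T + t).
g'(t) = 160·28/(t + 28)². Setting 160·28/(t+28)² = 160t/[(t+28)(28+t)] gives 28(28+t) = t(t+28), so t² = 28×28 = 784.
t* = √784 = 28 min.

28.0 min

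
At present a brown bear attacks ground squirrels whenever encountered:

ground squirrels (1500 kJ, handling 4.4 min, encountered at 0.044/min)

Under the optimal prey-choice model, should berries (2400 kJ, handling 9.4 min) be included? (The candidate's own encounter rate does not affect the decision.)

Yes

On ground squirrels alone, R = ΣλE/(1+Σλh) = 66/1.194 = 55.29 kJ/min.
berries: E/h = 2400/9.4 = 255.3 kJ/min.
255.3 > 55.29, so adding berries raises the average — include it.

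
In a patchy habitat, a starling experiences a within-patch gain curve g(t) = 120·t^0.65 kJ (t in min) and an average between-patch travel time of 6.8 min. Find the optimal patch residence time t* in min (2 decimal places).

Maximise g(t)/(T+t): set derivative to zero → g'(t)(T+t) = g(t).
g'(t) = 0.65·120·t^-0.35. Setting 0.65·120·t^-0.35 = 120·t^0.65/(6.8+t) gives 0.65(6.8+t) = t, so 0.35·t = 0.65×6.8.
t* = 0.65×6.8/0.35 = 12.63 min.

12.63 min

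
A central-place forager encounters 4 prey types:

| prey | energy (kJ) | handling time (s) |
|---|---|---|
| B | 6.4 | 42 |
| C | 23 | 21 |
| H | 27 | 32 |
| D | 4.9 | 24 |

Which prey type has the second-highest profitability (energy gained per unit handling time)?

H

In descending order of E/h:
C: 23/21 = 1.1 kJ/s
H: 27/32 = 0.844 kJ/s
D: 4.9/24 = 0.204 kJ/s
B: 6.4/42 = 0.152 kJ/s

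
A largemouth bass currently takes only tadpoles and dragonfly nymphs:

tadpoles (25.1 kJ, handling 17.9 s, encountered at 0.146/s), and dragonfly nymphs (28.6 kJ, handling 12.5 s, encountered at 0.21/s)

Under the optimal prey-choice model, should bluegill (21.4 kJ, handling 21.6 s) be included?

On tadpoles and dragonfly nymphs alone, R = ΣλE/(1+Σλh) = 9.671/6.238 = 1.55 kJ/s.
bluegill: E/h = 21.4/21.6 = 0.9907 kJ/s.
Since 0.9907 < R, time spent handling bluegill is better spent searching.

No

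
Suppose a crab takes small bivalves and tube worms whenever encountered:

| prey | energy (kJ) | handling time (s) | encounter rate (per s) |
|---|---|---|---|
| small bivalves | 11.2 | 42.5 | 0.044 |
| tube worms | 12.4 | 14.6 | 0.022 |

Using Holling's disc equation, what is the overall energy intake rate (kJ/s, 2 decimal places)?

Energy encountered per unit search time: 0.044×11.2 + 0.022×12.4 = 0.7656 kJ/s.
Handling time per unit search time: 0.044×42.5 + 0.022×14.6 = 2.191.
Rate = 0.7656/(1 + 2.191) = 0.2399 kJ/s.

0.24 kJ/s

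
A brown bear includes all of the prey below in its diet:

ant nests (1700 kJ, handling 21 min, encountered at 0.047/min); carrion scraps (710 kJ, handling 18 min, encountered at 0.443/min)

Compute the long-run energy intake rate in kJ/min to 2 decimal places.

R = Σλ_iE_i / (1 + Σλ_ih_i)
Numerator: 0.047×1700 + 0.443×710 = 394.4
Denominator: 1 + 0.047×21 + 0.443×18 = 9.961
R = 394.4/9.961 = 39.6 kJ/min

39.60 kJ/min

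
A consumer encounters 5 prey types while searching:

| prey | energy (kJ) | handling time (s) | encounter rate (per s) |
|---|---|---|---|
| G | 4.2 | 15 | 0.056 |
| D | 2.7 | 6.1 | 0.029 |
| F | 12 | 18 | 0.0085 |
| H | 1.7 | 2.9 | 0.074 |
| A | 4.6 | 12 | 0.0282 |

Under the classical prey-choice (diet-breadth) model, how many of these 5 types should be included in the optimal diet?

5

Profitabilities (E/h, kJ/s): F 0.667, H 0.586, D 0.443, A 0.383, G 0.28. Add prey in this order while the next type's profitability exceeds the intake rate on those already taken.
Rate on top 1: 0.08846. H: 0.586 > 0.08846 → include.
Rate on top 2: 0.1666. D: 0.443 > 0.1666 → include.
Rate on top 3: 0.1982. A: 0.383 > 0.1982 → include.
Rate on top 4: 0.2315. G: 0.28 > 0.2315 → include.
Optimal diet: F, H, D, A, G — 5 of 5 types.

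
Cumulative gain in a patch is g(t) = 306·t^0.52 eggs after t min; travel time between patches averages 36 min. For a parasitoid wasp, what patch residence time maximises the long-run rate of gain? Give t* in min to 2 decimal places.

By the marginal value theorem, leave when the instantaneous gain rate g'(t) equals the habitat-wide average g(t)/(T + t).
g'(t) = 0.52·306·t^-0.48. Setting 0.52·306·t^-0.48 = 306·t^0.52/(36+t) gives 0.52(36+t) = t, so 0.48·t = 0.52×36.
t* = 0.52×36/0.48 = 39 min.

39.00 min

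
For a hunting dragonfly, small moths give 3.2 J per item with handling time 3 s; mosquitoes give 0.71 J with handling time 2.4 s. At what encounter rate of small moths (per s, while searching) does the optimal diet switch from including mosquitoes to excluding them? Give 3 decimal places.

0.128 per s

At the threshold, the rate on small moths alone equals the profitability of mosquitoes: λ·3.2/(1 + λ·3) = 0.71/2.4 = 0.2958.
Rearranging, λ(3.2 − 0.2958×3) = 0.2958, so λ = 0.2958/2.312 = 0.1279 per s.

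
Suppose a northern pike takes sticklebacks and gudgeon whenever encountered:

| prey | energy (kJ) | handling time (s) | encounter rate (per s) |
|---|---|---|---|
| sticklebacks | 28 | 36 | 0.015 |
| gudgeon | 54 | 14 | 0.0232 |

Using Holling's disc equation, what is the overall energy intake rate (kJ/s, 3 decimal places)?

Energy encountered per unit search time: 0.015×28 + 0.0232×54 = 1.673 kJ/s.
Handling time per unit search time: 0.015×36 + 0.0232×14 = 0.8648.
Rate = 1.673/(1 + 0.8648) = 0.897 kJ/s.

0.897 kJ/s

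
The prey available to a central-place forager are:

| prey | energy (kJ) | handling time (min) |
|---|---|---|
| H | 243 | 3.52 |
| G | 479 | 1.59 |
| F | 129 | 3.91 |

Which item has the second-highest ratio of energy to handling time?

H

Profitability E/h (kJ/min): H = 243/3.52 = 69, G = 479/1.59 = 301, F = 129/3.91 = 33.
Ranked: G > H > F.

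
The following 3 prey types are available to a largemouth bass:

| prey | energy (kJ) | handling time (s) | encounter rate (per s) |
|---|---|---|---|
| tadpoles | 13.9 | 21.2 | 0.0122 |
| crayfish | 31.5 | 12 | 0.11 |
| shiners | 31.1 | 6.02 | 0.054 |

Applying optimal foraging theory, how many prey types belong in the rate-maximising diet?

Profitabilities (E/h, kJ/s): shiners 5.17, crayfish 2.62, tadpoles 0.656. Add prey in this order while the next type's profitability exceeds the intake rate on those already taken.
Rate on top 1: 1.267. crayfish: 2.62 > 1.267 → include.
Rate on top 2: 1.945. tadpoles: 0.656 < 1.945 → exclude; stop.
Optimal diet: shiners, crayfish — 2 of 3 types.

2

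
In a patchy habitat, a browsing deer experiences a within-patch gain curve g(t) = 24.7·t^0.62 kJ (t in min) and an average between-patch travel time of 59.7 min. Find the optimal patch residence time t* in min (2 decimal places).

Maximise g(t)/(T+t): set derivative to zero → g'(t)(T+t) = g(t).
g'(t) = 0.62·24.7·t^-0.38. Setting 0.62·24.7·t^-0.38 = 24.7·t^0.62/(59.7+t) gives 0.62(59.7+t) = t, so 0.38·t = 0.62×59.7.
t* = 0.62×59.7/0.38 = 97.41 min.

97.41 min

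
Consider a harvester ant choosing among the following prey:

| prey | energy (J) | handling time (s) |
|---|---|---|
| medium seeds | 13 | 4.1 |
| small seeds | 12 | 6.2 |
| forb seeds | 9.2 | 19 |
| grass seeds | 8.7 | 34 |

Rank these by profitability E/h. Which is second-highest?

In descending order of E/h:
medium seeds: 13/4.1 = 3.17 J/s
small seeds: 12/6.2 = 1.94 J/s
forb seeds: 9.2/19 = 0.484 J/s
grass seeds: 8.7/34 = 0.256 J/s

small seeds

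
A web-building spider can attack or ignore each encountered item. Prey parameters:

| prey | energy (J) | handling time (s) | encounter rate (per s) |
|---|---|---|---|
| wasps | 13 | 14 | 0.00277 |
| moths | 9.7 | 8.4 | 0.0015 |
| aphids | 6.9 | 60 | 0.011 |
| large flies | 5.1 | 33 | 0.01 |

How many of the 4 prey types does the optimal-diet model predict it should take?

Profitabilities (E/h, J/s): moths 1.15, wasps 0.929, large flies 0.155, aphids 0.115. Add prey in this order while the next type's profitability exceeds the intake rate on those already taken.
Rate on top 1: 0.01437. wasps: 0.929 > 0.01437 → include.
Rate on top 2: 0.04809. large flies: 0.155 > 0.04809 → include.
Rate on top 3: 0.07352. aphids: 0.115 > 0.07352 → include.
Optimal diet: moths, wasps, large flies, aphids — 4 of 4 types.

4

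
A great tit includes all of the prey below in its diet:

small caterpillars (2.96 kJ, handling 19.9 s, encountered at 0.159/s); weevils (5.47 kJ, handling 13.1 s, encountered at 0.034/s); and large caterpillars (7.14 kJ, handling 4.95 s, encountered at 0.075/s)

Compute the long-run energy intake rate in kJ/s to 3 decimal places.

0.239 kJ/s

Energy encountered per unit search time: 0.159×2.96 + 0.034×5.47 + 0.075×7.14 = 1.192 kJ/s.
Handling time per unit search time: 0.159×19.9 + 0.034×13.1 + 0.075×4.95 = 3.981.
Rate = 1.192/(1 + 3.981) = 0.2393 kJ/s.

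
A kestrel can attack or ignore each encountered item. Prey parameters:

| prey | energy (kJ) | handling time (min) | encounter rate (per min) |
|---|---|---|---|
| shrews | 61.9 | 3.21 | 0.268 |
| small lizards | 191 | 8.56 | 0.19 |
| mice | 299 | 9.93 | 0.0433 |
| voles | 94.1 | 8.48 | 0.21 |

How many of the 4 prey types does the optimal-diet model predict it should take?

3

E/h in descending order: mice 30.1, small lizards 22.3, shrews 19.3, voles 11.1 kJ/min. The optimal diet is the largest prefix of this list for which every included type satisfies E_i/h_i > R on the types above it.
Rate on top 1: 9.054. small lizards: 22.3 > 9.054 → include.
Rate on top 2: 16.11. shrews: 19.3 > 16.11 → include.
Rate on top 3: 16.81. voles: 11.1 < 16.81 → exclude; stop.
Optimal diet: mice, small lizards, shrews — 3 of 4 types.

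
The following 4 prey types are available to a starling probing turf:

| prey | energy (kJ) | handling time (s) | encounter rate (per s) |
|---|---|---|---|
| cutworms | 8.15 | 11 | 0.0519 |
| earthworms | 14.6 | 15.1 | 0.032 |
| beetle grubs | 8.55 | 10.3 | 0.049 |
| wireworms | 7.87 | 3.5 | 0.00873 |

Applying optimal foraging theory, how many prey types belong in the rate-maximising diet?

E/h in descending order: wireworms 2.25, earthworms 0.967, beetle grubs 0.83, cutworms 0.741 kJ/s. The optimal diet is the largest prefix of this list for which every included type satisfies E_i/h_i > R on the types above it.
Rate on top 1: 0.06667. earthworms: 0.967 > 0.06667 → include.
Rate on top 2: 0.354. beetle grubs: 0.83 > 0.354 → include.
Rate on top 3: 0.4731. cutworms: 0.741 > 0.4731 → include.
Optimal diet: wireworms, earthworms, beetle grubs, cutworms — 4 of 4 types.

4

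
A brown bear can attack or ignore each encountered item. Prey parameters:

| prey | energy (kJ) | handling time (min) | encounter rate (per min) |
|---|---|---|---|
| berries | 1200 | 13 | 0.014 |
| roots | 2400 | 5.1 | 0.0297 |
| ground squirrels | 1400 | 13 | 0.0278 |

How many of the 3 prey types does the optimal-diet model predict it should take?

Profitabilities (E/h, kJ/min): roots 471, ground squirrels 108, berries 92.3. Add prey in this order while the next type's profitability exceeds the intake rate on those already taken.
Rate on top 1: 61.9. ground squirrels: 108 > 61.9 → include.
Rate on top 2: 72.84. berries: 92.3 > 72.84 → include.
Optimal diet: roots, ground squirrels, berries — 3 of 3 types.

3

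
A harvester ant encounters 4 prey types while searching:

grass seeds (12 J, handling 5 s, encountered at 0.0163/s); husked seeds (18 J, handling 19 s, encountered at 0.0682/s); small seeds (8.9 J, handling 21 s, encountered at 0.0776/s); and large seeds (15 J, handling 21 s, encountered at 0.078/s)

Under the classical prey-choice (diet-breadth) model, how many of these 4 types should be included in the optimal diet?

3

Profitabilities (E/h, J/s): grass seeds 2.4, husked seeds 0.947, large seeds 0.714, small seeds 0.424. Add prey in this order while the next type's profitability exceeds the intake rate on those already taken.
Rate on top 1: 0.1809. husked seeds: 0.947 > 0.1809 → include.
Rate on top 2: 0.5987. large seeds: 0.714 > 0.5987 → include.
Rate on top 3: 0.6458. small seeds: 0.424 < 0.6458 → exclude; stop.
Optimal diet: grass seeds, husked seeds, large seeds — 3 of 4 types.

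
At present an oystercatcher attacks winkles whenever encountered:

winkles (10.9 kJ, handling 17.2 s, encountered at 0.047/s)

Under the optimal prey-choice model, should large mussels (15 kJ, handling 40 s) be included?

Yes

On winkles alone, R = ΣλE/(1+Σλh) = 0.5123/1.808 = 0.2833 kJ/s.
large mussels: E/h = 15/40 = 0.375 kJ/s.
Since 0.375 > R, including large mussels increases the long-run rate.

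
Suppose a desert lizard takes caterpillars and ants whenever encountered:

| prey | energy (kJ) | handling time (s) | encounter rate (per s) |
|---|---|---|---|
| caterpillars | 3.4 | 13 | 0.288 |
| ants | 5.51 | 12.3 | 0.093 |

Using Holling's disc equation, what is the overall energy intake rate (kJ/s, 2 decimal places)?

R = Σλ_iE_i / (1 + Σλ_ih_i)
Numerator: 0.288×3.4 + 0.093×5.51 = 1.492
Denominator: 1 + 0.288×13 + 0.093×12.3 = 5.888
R = 1.492/5.888 = 0.2533 kJ/s

0.25 kJ/s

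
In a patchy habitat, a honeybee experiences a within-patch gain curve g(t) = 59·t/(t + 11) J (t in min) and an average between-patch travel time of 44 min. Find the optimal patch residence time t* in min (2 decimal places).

By the marginal value theorem, leave when the instantaneous gain rate g'(t) equals the habitat-wide average g(t)/(T + t).
g'(t) = 59·11/(t + 11)². Setting 59·11/(t+11)² = 59t/[(t+11)(44+t)] gives 11(44+t) = t(t+11), so t² = 11×44 = 484.
t* = √484 = 22 min.

22.00 min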